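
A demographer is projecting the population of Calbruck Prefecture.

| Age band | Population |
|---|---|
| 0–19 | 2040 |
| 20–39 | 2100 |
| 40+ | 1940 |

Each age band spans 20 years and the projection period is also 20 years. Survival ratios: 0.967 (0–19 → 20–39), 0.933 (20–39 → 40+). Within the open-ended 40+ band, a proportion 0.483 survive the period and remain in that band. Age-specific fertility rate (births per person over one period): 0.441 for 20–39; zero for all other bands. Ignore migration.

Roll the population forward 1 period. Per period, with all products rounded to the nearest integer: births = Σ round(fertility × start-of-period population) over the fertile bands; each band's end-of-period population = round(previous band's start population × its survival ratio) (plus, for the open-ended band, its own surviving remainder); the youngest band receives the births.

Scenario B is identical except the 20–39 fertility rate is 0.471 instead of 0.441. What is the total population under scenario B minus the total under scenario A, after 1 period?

(Bands numbered youngest = 1 to oldest = 3.)
After projecting period 1:
Births: 2100 × 0.441 = 926
Band 2: 2040 × 0.967 = 1973
Band 3: 2100 × 0.933 + 1940 × 0.483 = 1959 + 937 = 2896
Giving 926 / 1973 / 2896.
Scenario A total after 1 period: 5795
Scenario B projection —
After projecting period 1:
Births: 2100 × 0.471 = 989
Band 2: 2040 × 0.967 = 1973
Band 3: 2100 × 0.933 + 1940 × 0.483 = 1959 + 937 = 2896
Giving 989 / 1973 / 2896.
Scenario B total after 1 period: 5858
Difference B − A = 5858 − 5795 = 63

63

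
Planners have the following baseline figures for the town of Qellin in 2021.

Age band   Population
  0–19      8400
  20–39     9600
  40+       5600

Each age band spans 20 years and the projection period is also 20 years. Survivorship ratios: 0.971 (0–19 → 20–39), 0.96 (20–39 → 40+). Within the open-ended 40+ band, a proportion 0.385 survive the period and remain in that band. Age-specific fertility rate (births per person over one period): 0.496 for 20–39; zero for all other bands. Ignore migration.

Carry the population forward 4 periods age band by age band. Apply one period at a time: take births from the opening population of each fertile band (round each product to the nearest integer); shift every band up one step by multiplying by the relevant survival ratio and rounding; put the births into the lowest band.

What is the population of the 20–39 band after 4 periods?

2227

Call the bands 1 to 3, youngest first.
[period 1]
Births: 9600 × 0.496 = 4762
Band 2: 8400 × 0.971 = 8156
Band 3: 9600 × 0.96 + 5600 × 0.385 = 9216 + 2156 = 11372
→ [4762, 8156, 11372]
[period 2]
Births: 8156 × 0.496 = 4045
Band 2: 4762 × 0.971 = 4624
Band 3: 8156 × 0.96 + 11372 × 0.385 = 7830 + 4378 = 12208
→ [4045, 4624, 12208]
[period 3]
Births: 4624 × 0.496 = 2294
Band 2: 4045 × 0.971 = 3928
Band 3: 4624 × 0.96 + 12208 × 0.385 = 4439 + 4700 = 9139
→ [2294, 3928, 9139]
[period 4]
Births: 3928 × 0.496 = 1948
Band 2: 2294 × 0.971 = 2227
Band 3: 3928 × 0.96 + 9139 × 0.385 = 3771 + 3519 = 7290
→ [1948, 2227, 7290]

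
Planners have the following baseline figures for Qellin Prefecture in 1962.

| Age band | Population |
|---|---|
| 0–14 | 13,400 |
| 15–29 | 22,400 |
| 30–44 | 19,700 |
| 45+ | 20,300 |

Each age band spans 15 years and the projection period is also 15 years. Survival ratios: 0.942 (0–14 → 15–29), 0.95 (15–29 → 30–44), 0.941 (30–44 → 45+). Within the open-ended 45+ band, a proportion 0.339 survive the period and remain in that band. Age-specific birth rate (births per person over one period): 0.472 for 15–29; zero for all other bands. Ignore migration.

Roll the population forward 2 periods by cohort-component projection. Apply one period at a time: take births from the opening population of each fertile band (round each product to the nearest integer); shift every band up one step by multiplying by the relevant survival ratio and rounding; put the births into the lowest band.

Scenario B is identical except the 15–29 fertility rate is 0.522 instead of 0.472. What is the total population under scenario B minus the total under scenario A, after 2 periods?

Call the bands 1 to 4, youngest first.
After projecting period 1:
Births: 22400 × 0.472 = 10573
Band 2: 13400 × 0.942 = 12623
Band 3: 22400 × 0.95 = 21280
Band 4: 19700 × 0.941 + 20300 × 0.339 = 18538 + 6882 = 25420
→ [10573, 12623, 21280, 25420]
After projecting period 2:
Births: 12623 × 0.472 = 5958
Band 2: 10573 × 0.942 = 9960
Band 3: 12623 × 0.95 = 11992
Band 4: 21280 × 0.941 + 25420 × 0.339 = 20024 + 8617 = 28641
→ [5958, 9960, 11992, 28641]
Scenario A total after 2 periods: 56551
Scenario B projection —
After projecting period 1:
Births: 22400 × 0.522 = 11693
Band 2: 13400 × 0.942 = 12623
Band 3: 22400 × 0.95 = 21280
Band 4: 19700 × 0.941 + 20300 × 0.339 = 18538 + 6882 = 25420
→ [11693, 12623, 21280, 25420]
After projecting period 2:
Births: 12623 × 0.522 = 6589
Band 2: 11693 × 0.942 = 11015
Band 3: 12623 × 0.95 = 11992
Band 4: 21280 × 0.941 + 25420 × 0.339 = 20024 + 8617 = 28641
→ [6589, 11015, 11992, 28641]
Scenario B total after 2 periods: 58237
Difference B − A = 58237 − 56551 = 1686

1686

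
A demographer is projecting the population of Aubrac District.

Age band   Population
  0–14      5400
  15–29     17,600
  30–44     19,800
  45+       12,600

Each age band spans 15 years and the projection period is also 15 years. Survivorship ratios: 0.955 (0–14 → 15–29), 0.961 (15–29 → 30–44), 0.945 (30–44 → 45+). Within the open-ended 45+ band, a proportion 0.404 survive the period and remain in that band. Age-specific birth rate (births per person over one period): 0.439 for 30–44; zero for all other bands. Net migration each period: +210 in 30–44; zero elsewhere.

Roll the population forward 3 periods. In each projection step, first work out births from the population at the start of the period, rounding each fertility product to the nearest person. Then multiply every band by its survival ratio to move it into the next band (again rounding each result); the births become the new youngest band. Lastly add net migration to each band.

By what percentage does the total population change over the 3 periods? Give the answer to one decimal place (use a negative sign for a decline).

-40.5

Period 1.
Births: 19800 × 0.439 = 8692
15–29: 5400 × 0.955 = 5157
30–44: 17600 × 0.961 = 16914
45+: 19800 × 0.945 + 12600 × 0.404 = 18711 + 5090 = 23801
Net migration: 30–44 + 210 → 17124
End of period: [8692, 5157, 17124, 23801]
Period 2.
Births: 17124 × 0.439 = 7517
15–29: 8692 × 0.955 = 8301
30–44: 5157 × 0.961 = 4956
45+: 17124 × 0.945 + 23801 × 0.404 = 16182 + 9616 = 25798
Net migration: 30–44 + 210 → 5166
End of period: [7517, 8301, 5166, 25798]
Period 3.
Births: 5166 × 0.439 = 2268
15–29: 7517 × 0.955 = 7179
30–44: 8301 × 0.961 = 7977
45+: 5166 × 0.945 + 25798 × 0.404 = 4882 + 10422 = 15304
Net migration: 30–44 + 210 → 8187
End of period: [2268, 7179, 8187, 15304]
Total: 55400 → 32938; change = -22462; percentage change = -40.5%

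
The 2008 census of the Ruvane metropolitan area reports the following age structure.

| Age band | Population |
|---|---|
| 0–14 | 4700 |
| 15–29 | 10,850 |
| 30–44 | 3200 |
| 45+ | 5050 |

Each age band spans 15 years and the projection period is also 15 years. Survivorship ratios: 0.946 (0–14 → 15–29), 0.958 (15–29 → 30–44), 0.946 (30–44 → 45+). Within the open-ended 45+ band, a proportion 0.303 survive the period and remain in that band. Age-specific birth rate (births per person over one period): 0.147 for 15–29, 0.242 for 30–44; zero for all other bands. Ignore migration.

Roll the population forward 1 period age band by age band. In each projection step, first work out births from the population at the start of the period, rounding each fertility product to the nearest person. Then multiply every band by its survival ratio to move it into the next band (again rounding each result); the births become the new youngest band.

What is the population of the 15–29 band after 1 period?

[period 1]
Births: 10850 × 0.147 = 1595, 3200 × 0.242 = 774 — total 2369
15–29: 4700 × 0.946 = 4446
30–44: 10850 × 0.958 = 10394
45+: 3200 × 0.946 + 5050 × 0.303 = 3027 + 1530 = 4557
End of period: [2369, 4446, 10394, 4557]

4446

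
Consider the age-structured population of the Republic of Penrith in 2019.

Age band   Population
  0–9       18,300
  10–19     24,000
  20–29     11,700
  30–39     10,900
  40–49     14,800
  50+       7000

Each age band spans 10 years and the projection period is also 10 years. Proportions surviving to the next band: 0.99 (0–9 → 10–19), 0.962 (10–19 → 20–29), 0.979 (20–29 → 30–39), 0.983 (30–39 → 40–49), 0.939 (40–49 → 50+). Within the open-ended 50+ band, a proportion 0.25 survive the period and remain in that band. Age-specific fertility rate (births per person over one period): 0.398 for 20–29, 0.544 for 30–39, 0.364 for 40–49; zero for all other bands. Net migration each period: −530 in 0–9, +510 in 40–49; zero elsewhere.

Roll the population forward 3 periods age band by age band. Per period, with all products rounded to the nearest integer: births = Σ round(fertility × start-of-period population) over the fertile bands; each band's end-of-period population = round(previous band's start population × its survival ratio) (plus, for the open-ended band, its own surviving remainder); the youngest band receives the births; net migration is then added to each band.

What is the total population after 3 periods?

Period 1.
Births: 11700 * 0.398 = 4657 ; 10900 * 0.544 = 5930 ; 14800 * 0.364 = 5387 ⇒ total 15974
10–19: 18300 * 0.99 = 18117
20–29: 24000 * 0.962 = 23088
30–39: 11700 * 0.979 = 11454
40–49: 10900 * 0.983 = 10715
50+: 14800 * 0.939 + 7000 * 0.25 = 13897 + 1750 = 15647
Net migration: 0–9 − 530 → 15444; 40–49 + 510 → 11225
Population now: 0–9=15444, 10–19=18117, 20–29=23088, 30–39=11454, 40–49=11225, 50+=15647
Period 2.
Births: 23088 * 0.398 = 9189 ; 11454 * 0.544 = 6231 ; 11225 * 0.364 = 4086 ⇒ total 19506
10–19: 15444 * 0.99 = 15290
20–29: 18117 * 0.962 = 17429
30–39: 23088 * 0.979 = 22603
40–49: 11454 * 0.983 = 11259
50+: 11225 * 0.939 + 15647 * 0.25 = 10540 + 3912 = 14452
Net migration: 0–9 − 530 → 18976; 40–49 + 510 → 11769
Population now: 0–9=18976, 10–19=15290, 20–29=17429, 30–39=22603, 40–49=11769, 50+=14452
Period 3.
Births: 17429 * 0.398 = 6937 ; 22603 * 0.544 = 12296 ; 11769 * 0.364 = 4284 ⇒ total 23517
10–19: 18976 * 0.99 = 18786
20–29: 15290 * 0.962 = 14709
30–39: 17429 * 0.979 = 17063
40–49: 22603 * 0.983 = 22219
50+: 11769 * 0.939 + 14452 * 0.25 = 11051 + 3613 = 14664
Net migration: 0–9 − 530 → 22987; 40–49 + 510 → 22729
Population now: 0–9=22987, 10–19=18786, 20–29=14709, 30–39=17063, 40–49=22729, 50+=14664
Total after period 3: 22987 + 18786 + 14709 + 17063 + 22729 + 14664 = 110938

110938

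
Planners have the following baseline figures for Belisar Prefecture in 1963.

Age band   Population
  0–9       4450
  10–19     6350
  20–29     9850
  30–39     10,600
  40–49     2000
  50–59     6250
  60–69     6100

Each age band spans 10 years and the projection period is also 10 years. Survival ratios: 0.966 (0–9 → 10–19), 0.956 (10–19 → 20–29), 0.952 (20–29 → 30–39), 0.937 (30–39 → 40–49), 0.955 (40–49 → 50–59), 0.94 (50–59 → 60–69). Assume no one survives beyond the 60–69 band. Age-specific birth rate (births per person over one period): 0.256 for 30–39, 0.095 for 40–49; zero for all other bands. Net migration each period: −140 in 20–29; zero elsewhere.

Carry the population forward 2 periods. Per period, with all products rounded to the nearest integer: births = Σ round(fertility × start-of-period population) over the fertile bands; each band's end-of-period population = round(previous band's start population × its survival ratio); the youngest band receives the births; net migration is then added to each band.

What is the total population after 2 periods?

35832

— Period 1 —
Births: 10600 × 0.256 = 2714, 2000 × 0.095 = 190 ⇒ total 2904
10–19: 4450 × 0.966 = 4299
20–29: 6350 × 0.956 = 6071
30–39: 9850 × 0.952 = 9377
40–49: 10600 × 0.937 = 9932
50–59: 2000 × 0.955 = 1910
60–69: 6250 × 0.94 = 5875
Net migration: 20–29 − 140 → 5931
Giving 2904 / 4299 / 5931 / 9377 / 9932 / 1910 / 5875.
— Period 2 —
Births: 9377 × 0.256 = 2401, 9932 × 0.095 = 944 ⇒ total 3345
10–19: 2904 × 0.966 = 2805
20–29: 4299 × 0.956 = 4110
30–39: 5931 × 0.952 = 5646
40–49: 9377 × 0.937 = 8786
50–59: 9932 × 0.955 = 9485
60–69: 1910 × 0.94 = 1795
Net migration: 20–29 − 140 → 3970
Giving 3345 / 2805 / 3970 / 5646 / 8786 / 9485 / 1795.
Total after period 2: 3345 + 2805 + 3970 + 5646 + 8786 + 9485 + 1795 = 35832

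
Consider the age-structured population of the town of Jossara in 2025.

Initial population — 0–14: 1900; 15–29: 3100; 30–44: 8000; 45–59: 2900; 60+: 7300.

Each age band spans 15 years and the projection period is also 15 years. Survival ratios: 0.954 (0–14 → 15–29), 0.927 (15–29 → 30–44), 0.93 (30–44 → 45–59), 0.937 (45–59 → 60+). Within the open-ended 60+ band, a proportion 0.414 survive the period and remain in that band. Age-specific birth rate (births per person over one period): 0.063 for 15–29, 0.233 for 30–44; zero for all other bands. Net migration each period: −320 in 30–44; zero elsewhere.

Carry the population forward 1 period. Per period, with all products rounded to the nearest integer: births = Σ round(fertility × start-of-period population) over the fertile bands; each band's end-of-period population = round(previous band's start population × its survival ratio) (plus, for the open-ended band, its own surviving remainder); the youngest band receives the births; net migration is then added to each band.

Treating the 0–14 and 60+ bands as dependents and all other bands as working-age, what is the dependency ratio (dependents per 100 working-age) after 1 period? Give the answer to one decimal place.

66.0

Call the groups 1 to 5, youngest first.
— Period 1 —
Births: 3100 × 0.063 = 195 ; 8000 × 0.233 = 1864 ⇒ total 2059
Group 2: 1900 × 0.954 = 1813
Group 3: 3100 × 0.927 = 2874
Group 4: 8000 × 0.93 = 7440
Group 5: 2900 × 0.937 + 7300 × 0.414 = 2717 + 3022 = 5739
Net migration: Group 3 − 320 → 2554
→ [2059, 1813, 2554, 7440, 5739]
Dependents (band 0–14 + band 60+) = 2059 + 5739 = 7798; working-age = 11807; ratio = 7798/11807 × 100 = 66.0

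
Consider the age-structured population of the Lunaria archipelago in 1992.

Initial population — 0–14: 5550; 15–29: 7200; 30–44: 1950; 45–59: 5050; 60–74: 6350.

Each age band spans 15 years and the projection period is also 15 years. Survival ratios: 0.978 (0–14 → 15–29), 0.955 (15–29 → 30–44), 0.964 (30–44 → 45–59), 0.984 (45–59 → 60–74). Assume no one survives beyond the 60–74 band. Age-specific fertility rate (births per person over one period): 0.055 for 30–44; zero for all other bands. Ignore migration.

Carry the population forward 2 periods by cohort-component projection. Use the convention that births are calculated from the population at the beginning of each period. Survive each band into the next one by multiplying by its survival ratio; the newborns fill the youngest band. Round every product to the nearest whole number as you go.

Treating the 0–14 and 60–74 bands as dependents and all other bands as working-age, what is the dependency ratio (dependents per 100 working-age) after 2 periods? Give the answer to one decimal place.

[period 1]
Births: 1950 × 0.055 = 107
15–29: 5550 × 0.978 = 5428
30–44: 7200 × 0.955 = 6876
45–59: 1950 × 0.964 = 1880
60–74: 5050 × 0.984 = 4969
→ [107, 5428, 6876, 1880, 4969]
[period 2]
Births: 6876 × 0.055 = 378
15–29: 107 × 0.978 = 105
30–44: 5428 × 0.955 = 5184
45–59: 6876 × 0.964 = 6628
60–74: 1880 × 0.984 = 1850
→ [378, 105, 5184, 6628, 1850]
Dependents (band 0–14 + band 60–74) = 378 + 1850 = 2228; working-age = 11917; ratio = 2228/11917 × 100 = 18.7

18.7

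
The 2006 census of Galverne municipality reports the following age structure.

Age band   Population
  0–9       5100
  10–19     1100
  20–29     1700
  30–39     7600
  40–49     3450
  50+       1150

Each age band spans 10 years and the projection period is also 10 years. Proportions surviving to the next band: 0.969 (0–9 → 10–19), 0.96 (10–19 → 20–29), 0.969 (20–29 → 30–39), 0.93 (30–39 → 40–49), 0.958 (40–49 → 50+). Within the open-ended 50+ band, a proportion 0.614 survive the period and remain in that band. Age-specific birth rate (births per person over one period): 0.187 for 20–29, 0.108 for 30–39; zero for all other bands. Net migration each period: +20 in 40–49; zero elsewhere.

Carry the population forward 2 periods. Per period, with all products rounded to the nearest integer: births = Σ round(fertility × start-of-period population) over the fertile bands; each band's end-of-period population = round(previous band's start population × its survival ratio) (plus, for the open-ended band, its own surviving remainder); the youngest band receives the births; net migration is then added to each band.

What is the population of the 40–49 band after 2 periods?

Numbering the bands 1..6 from youngest to oldest:
— Period 1 —
Births: 1700 * 0.187 = 318, 7600 * 0.108 = 821 — total 1139
Band 2: 5100 * 0.969 = 4942
Band 3: 1100 * 0.96 = 1056
Band 4: 1700 * 0.969 = 1647
Band 5: 7600 * 0.93 = 7068
Band 6: 3450 * 0.958 + 1150 * 0.614 = 3305 + 706 = 4011
Net migration: Band 5 + 20 → 7088
Population now: 0–9=1139, 10–19=4942, 20–29=1056, 30–39=1647, 40–49=7088, 50+=4011
— Period 2 —
Births: 1056 * 0.187 = 197, 1647 * 0.108 = 178 — total 375
Band 2: 1139 * 0.969 = 1104
Band 3: 4942 * 0.96 = 4744
Band 4: 1056 * 0.969 = 1023
Band 5: 1647 * 0.93 = 1532
Band 6: 7088 * 0.958 + 4011 * 0.614 = 6790 + 2463 = 9253
Net migration: Band 5 + 20 → 1552
Population now: 0–9=375, 10–19=1104, 20–29=4744, 30–39=1023, 40–49=1552, 50+=9253

1552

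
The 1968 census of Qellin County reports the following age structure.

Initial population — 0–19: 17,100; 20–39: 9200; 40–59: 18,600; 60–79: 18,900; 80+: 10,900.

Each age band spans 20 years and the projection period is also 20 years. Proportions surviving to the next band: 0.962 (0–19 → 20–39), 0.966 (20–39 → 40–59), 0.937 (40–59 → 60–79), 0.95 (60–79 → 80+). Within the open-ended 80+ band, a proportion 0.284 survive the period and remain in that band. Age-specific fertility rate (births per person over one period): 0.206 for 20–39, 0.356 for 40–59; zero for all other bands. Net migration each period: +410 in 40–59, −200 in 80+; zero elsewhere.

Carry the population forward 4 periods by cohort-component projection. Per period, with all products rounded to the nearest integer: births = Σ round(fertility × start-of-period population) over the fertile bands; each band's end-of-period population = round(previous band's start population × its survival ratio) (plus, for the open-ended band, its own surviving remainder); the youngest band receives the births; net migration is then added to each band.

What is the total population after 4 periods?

44331

Period 1.
Births: 9200 * 0.206 = 1895  |  18600 * 0.356 = 6622 → total 8517
20–39: 17100 * 0.962 = 16450
40–59: 9200 * 0.966 = 8887
60–79: 18600 * 0.937 = 17428
80+: 18900 * 0.95 + 10900 * 0.284 = 17955 + 3096 = 21051
Net migration: 40–59 + 410 → 9297; 80+ − 200 → 20851
Population now: 0–19=8517, 20–39=16450, 40–59=9297, 60–79=17428, 80+=20851
Period 2.
Births: 16450 * 0.206 = 3389  |  9297 * 0.356 = 3310 → total 6699
20–39: 8517 * 0.962 = 8193
40–59: 16450 * 0.966 = 15891
60–79: 9297 * 0.937 = 8711
80+: 17428 * 0.95 + 20851 * 0.284 = 16557 + 5922 = 22479
Net migration: 40–59 + 410 → 16301; 80+ − 200 → 22279
Population now: 0–19=6699, 20–39=8193, 40–59=16301, 60–79=8711, 80+=22279
Period 3.
Births: 8193 * 0.206 = 1688  |  16301 * 0.356 = 5803 → total 7491
20–39: 6699 * 0.962 = 6444
40–59: 8193 * 0.966 = 7914
60–79: 16301 * 0.937 = 15274
80+: 8711 * 0.95 + 22279 * 0.284 = 8275 + 6327 = 14602
Net migration: 40–59 + 410 → 8324; 80+ − 200 → 14402
Population now: 0–19=7491, 20–39=6444, 40–59=8324, 60–79=15274, 80+=14402
Period 4.
Births: 6444 * 0.206 = 1327  |  8324 * 0.356 = 2963 → total 4290
20–39: 7491 * 0.962 = 7206
40–59: 6444 * 0.966 = 6225
60–79: 8324 * 0.937 = 7800
80+: 15274 * 0.95 + 14402 * 0.284 = 14510 + 4090 = 18600
Net migration: 40–59 + 410 → 6635; 80+ − 200 → 18400
Population now: 0–19=4290, 20–39=7206, 40–59=6635, 60–79=7800, 80+=18400
Total after period 4: 4290 + 7206 + 6635 + 7800 + 18400 = 44331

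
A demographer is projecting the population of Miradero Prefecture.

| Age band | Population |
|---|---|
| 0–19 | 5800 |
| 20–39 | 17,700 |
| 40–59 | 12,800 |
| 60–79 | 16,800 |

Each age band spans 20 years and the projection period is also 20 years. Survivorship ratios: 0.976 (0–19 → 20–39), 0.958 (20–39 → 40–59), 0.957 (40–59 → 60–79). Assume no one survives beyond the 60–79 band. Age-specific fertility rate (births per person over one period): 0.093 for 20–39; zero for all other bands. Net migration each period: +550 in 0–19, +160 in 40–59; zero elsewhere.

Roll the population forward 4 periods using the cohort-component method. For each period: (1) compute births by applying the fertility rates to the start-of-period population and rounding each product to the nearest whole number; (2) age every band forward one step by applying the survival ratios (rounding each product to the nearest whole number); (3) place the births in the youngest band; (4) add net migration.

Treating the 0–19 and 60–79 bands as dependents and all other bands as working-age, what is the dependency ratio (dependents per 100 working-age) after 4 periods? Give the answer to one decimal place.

145.8

Period 1:
Births: 17700 × 0.093 = 1646
20–39: 5800 × 0.976 = 5661
40–59: 17700 × 0.958 = 16957
60–79: 12800 × 0.957 = 12250
Net migration: 0–19 + 550 → 2196; 40–59 + 160 → 17117
End of period: [2196, 5661, 17117, 12250]
Period 2:
Births: 5661 × 0.093 = 526
20–39: 2196 × 0.976 = 2143
40–59: 5661 × 0.958 = 5423
60–79: 17117 × 0.957 = 16381
Net migration: 0–19 + 550 → 1076; 40–59 + 160 → 5583
End of period: [1076, 2143, 5583, 16381]
Period 3:
Births: 2143 × 0.093 = 199
20–39: 1076 × 0.976 = 1050
40–59: 2143 × 0.958 = 2053
60–79: 5583 × 0.957 = 5343
Net migration: 0–19 + 550 → 749; 40–59 + 160 → 2213
End of period: [749, 1050, 2213, 5343]
Period 4:
Births: 1050 × 0.093 = 98
20–39: 749 × 0.976 = 731
40–59: 1050 × 0.958 = 1006
60–79: 2213 × 0.957 = 2118
Net migration: 0–19 + 550 → 648; 40–59 + 160 → 1166
End of period: [648, 731, 1166, 2118]
Dependents (band 0–19 + band 60–79) = 648 + 2118 = 2766; working-age = 1897; ratio = 2766/1897 × 100 = 145.8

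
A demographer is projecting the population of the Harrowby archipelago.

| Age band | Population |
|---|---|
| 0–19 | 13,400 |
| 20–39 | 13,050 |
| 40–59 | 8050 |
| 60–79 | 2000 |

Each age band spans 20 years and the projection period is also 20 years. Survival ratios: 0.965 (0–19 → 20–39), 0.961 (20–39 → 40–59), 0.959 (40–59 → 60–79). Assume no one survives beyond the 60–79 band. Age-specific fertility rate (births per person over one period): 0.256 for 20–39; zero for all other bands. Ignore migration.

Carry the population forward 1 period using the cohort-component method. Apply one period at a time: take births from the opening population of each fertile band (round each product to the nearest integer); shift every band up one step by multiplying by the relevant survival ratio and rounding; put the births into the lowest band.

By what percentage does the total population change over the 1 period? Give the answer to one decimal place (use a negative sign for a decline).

— Period 1 —
Births: 13050 × 0.256 = 3341
20–39: 13400 × 0.965 = 12931
40–59: 13050 × 0.961 = 12541
60–79: 8050 × 0.959 = 7720
End of period: [3341, 12931, 12541, 7720]
Total: 36500 → 36533; change = 33; percentage change = 0.1%

0.1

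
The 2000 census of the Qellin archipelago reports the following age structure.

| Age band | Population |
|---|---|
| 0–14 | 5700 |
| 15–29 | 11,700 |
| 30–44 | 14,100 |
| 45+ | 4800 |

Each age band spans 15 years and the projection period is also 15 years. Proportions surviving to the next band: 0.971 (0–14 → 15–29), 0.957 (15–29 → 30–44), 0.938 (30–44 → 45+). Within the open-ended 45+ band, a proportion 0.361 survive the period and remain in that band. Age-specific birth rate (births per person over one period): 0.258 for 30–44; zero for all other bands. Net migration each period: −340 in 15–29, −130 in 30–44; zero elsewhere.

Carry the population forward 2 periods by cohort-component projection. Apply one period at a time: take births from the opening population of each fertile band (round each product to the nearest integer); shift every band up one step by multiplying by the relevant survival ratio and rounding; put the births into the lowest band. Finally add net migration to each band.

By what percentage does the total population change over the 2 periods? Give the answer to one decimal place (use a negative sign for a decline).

-26.5

Call the bands 1 to 4, youngest first.
[period 1]
Births: 14100 * 0.258 = 3638
Band 2: 5700 * 0.971 = 5535
Band 3: 11700 * 0.957 = 11197
Band 4: 14100 * 0.938 + 4800 * 0.361 = 13226 + 1733 = 14959
Net migration: Band 2 − 340 → 5195; Band 3 − 130 → 11067
End of period: [3638, 5195, 11067, 14959]
[period 2]
Births: 11067 * 0.258 = 2855
Band 2: 3638 * 0.971 = 3532
Band 3: 5195 * 0.957 = 4972
Band 4: 11067 * 0.938 + 14959 * 0.361 = 10381 + 5400 = 15781
Net migration: Band 2 − 340 → 3192; Band 3 − 130 → 4842
End of period: [2855, 3192, 4842, 15781]
Total: 36300 → 26670; change = -9630; percentage change = -26.5%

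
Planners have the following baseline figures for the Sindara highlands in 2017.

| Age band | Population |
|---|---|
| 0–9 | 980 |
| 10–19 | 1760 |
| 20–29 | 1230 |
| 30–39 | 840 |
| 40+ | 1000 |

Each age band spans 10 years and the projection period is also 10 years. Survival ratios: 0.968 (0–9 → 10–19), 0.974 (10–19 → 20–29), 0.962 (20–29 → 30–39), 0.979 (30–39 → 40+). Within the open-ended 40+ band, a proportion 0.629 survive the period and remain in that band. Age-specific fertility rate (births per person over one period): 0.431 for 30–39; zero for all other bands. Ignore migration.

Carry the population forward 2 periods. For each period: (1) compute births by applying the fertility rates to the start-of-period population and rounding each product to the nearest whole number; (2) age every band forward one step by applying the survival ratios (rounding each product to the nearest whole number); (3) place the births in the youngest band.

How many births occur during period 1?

362

(Bands numbered youngest = 1 to oldest = 5.)
After projecting period 1:
Births: 840 * 0.431 = 362
Band 2: 980 * 0.968 = 949
Band 3: 1760 * 0.974 = 1714
Band 4: 1230 * 0.962 = 1183
Band 5: 840 * 0.979 + 1000 * 0.629 = 822 + 629 = 1451
Giving 362 / 949 / 1714 / 1183 / 1451.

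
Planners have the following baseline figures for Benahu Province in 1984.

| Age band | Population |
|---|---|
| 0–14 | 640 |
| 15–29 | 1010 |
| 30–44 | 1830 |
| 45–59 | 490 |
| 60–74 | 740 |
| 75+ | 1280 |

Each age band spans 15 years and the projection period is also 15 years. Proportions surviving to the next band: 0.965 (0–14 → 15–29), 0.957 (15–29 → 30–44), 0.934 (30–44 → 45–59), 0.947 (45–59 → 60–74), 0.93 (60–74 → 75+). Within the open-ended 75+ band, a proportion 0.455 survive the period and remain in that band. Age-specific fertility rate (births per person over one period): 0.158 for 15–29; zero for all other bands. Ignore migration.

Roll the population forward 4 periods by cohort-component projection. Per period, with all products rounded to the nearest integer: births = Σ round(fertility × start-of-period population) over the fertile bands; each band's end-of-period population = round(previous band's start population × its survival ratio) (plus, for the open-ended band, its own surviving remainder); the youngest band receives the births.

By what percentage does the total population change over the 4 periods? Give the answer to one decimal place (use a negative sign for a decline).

Call the bands 1 to 6, youngest first.
Period 1.
Births: 1010 × 0.158 = 160
Band 2: 640 × 0.965 = 618
Band 3: 1010 × 0.957 = 967
Band 4: 1830 × 0.934 = 1709
Band 5: 490 × 0.947 = 464
Band 6: 740 × 0.93 + 1280 × 0.455 = 688 + 582 = 1270
Population now: 0–14=160, 15–29=618, 30–44=967, 45–59=1709, 60–74=464, 75+=1270
Period 2.
Births: 618 × 0.158 = 98
Band 2: 160 × 0.965 = 154
Band 3: 618 × 0.957 = 591
Band 4: 967 × 0.934 = 903
Band 5: 1709 × 0.947 = 1618
Band 6: 464 × 0.93 + 1270 × 0.455 = 432 + 578 = 1010
Population now: 0–14=98, 15–29=154, 30–44=591, 45–59=903, 60–74=1618, 75+=1010
Period 3.
Births: 154 × 0.158 = 24
Band 2: 98 × 0.965 = 95
Band 3: 154 × 0.957 = 147
Band 4: 591 × 0.934 = 552
Band 5: 903 × 0.947 = 855
Band 6: 1618 × 0.93 + 1010 × 0.455 = 1505 + 460 = 1965
Population now: 0–14=24, 15–29=95, 30–44=147, 45–59=552, 60–74=855, 75+=1965
Period 4.
Births: 95 × 0.158 = 15
Band 2: 24 × 0.965 = 23
Band 3: 95 × 0.957 = 91
Band 4: 147 × 0.934 = 137
Band 5: 552 × 0.947 = 523
Band 6: 855 × 0.93 + 1965 × 0.455 = 795 + 894 = 1689
Population now: 0–14=15, 15–29=23, 30–44=91, 45–59=137, 60–74=523, 75+=1689
Total: 5990 → 2478; change = -3512; percentage change = -58.6%

-58.6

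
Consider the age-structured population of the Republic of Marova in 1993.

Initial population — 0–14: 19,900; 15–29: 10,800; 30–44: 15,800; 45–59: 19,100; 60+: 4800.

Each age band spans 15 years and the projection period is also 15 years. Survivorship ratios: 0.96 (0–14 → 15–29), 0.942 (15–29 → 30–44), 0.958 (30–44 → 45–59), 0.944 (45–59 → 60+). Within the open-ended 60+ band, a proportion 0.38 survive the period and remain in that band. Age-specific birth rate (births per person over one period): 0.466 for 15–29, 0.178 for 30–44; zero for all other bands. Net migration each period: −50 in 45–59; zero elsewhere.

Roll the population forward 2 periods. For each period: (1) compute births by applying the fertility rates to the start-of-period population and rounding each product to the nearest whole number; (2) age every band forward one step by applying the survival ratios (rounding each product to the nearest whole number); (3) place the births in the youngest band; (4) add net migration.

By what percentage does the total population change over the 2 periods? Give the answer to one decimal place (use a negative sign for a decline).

-3.8

Call the groups 1 to 5, youngest first.
Period 1:
Births: 10800 × 0.466 = 5033 ; 15800 × 0.178 = 2812 → 7845
Group 2: 19900 × 0.96 = 19104
Group 3: 10800 × 0.942 = 10174
Group 4: 15800 × 0.958 = 15136
Group 5: 19100 × 0.944 + 4800 × 0.38 = 18030 + 1824 = 19854
Net migration: Group 4 − 50 → 15086
End of period: [7845, 19104, 10174, 15086, 19854]
Period 2:
Births: 19104 × 0.466 = 8902 ; 10174 × 0.178 = 1811 → 10713
Group 2: 7845 × 0.96 = 7531
Group 3: 19104 × 0.942 = 17996
Group 4: 10174 × 0.958 = 9747
Group 5: 15086 × 0.944 + 19854 × 0.38 = 14241 + 7545 = 21786
Net migration: Group 4 − 50 → 9697
End of period: [10713, 7531, 17996, 9697, 21786]
Total: 70400 → 67723; change = -2677; percentage change = -3.8%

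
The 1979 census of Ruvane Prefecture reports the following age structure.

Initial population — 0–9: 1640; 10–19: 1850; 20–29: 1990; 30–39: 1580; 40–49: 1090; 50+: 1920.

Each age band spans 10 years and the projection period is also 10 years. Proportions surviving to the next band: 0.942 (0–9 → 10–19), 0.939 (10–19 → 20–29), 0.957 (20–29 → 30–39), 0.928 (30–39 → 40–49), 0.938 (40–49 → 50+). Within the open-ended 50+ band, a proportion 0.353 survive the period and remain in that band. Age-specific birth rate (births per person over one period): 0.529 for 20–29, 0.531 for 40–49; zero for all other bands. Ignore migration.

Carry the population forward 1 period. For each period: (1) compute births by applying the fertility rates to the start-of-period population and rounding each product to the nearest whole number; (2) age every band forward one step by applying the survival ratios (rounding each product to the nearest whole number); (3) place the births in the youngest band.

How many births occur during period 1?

Period 1:
Births: 1990 * 0.529 = 1053 ; 1090 * 0.531 = 579 ⇒ total 1632
10–19: 1640 * 0.942 = 1545
20–29: 1850 * 0.939 = 1737
30–39: 1990 * 0.957 = 1904
40–49: 1580 * 0.928 = 1466
50+: 1090 * 0.938 + 1920 * 0.353 = 1022 + 678 = 1700
End of period: [1632, 1545, 1737, 1904, 1466, 1700]

1632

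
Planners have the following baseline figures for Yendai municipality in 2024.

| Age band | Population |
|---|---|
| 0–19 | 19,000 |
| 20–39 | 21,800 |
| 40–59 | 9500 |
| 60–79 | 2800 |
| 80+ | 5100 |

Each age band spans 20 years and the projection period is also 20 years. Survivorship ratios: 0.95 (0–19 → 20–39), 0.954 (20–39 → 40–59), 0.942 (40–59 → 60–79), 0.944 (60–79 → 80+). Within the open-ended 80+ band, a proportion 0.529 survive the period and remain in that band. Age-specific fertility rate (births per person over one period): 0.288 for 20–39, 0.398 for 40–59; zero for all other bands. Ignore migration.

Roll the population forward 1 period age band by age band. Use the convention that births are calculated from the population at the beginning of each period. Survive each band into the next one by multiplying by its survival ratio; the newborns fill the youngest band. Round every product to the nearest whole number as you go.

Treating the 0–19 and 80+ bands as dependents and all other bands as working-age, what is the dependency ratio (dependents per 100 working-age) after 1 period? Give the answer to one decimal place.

Period 1:
Births: 21800 × 0.288 = 6278  |  9500 × 0.398 = 3781 — total 10059
20–39: 19000 × 0.95 = 18050
40–59: 21800 × 0.954 = 20797
60–79: 9500 × 0.942 = 8949
80+: 2800 × 0.944 + 5100 × 0.529 = 2643 + 2698 = 5341
End of period: [10059, 18050, 20797, 8949, 5341]
Dependents (band 0–19 + band 80+) = 10059 + 5341 = 15400; working-age = 47796; ratio = 15400/47796 × 100 = 32.2

32.2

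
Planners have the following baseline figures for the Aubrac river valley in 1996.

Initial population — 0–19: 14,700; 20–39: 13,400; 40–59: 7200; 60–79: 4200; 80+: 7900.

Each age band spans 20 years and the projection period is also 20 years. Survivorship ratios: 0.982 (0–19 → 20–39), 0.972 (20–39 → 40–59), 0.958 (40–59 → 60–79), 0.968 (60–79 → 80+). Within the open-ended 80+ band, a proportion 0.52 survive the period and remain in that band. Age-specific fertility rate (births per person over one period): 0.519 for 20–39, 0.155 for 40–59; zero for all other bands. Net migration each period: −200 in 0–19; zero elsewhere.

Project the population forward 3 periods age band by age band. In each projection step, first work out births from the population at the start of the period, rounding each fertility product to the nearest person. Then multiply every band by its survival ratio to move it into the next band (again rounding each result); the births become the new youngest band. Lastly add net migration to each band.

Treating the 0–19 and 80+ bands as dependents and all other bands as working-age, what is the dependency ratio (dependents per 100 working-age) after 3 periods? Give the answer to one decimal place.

Call the bands 1 to 5, youngest first.
— Period 1 —
Births: 13400 * 0.519 = 6955  |  7200 * 0.155 = 1116 → total 8071
Band 2: 14700 * 0.982 = 14435
Band 3: 13400 * 0.972 = 13025
Band 4: 7200 * 0.958 = 6898
Band 5: 4200 * 0.968 + 7900 * 0.52 = 4066 + 4108 = 8174
Net migration: Band 1 − 200 → 7871
Population now: 0–19=7871, 20–39=14435, 40–59=13025, 60–79=6898, 80+=8174
— Period 2 —
Births: 14435 * 0.519 = 7492  |  13025 * 0.155 = 2019 → total 9511
Band 2: 7871 * 0.982 = 7729
Band 3: 14435 * 0.972 = 14031
Band 4: 13025 * 0.958 = 12478
Band 5: 6898 * 0.968 + 8174 * 0.52 = 6677 + 4250 = 10927
Net migration: Band 1 − 200 → 9311
Population now: 0–19=9311, 20–39=7729, 40–59=14031, 60–79=12478, 80+=10927
— Period 3 —
Births: 7729 * 0.519 = 4011  |  14031 * 0.155 = 2175 → total 6186
Band 2: 9311 * 0.982 = 9143
Band 3: 7729 * 0.972 = 7513
Band 4: 14031 * 0.958 = 13442
Band 5: 12478 * 0.968 + 10927 * 0.52 = 12079 + 5682 = 17761
Net migration: Band 1 − 200 → 5986
Population now: 0–19=5986, 20–39=9143, 40–59=7513, 60–79=13442, 80+=17761
Dependents (band 0–19 + band 80+) = 5986 + 17761 = 23747; working-age = 30098; ratio = 23747/30098 × 100 = 78.9

78.9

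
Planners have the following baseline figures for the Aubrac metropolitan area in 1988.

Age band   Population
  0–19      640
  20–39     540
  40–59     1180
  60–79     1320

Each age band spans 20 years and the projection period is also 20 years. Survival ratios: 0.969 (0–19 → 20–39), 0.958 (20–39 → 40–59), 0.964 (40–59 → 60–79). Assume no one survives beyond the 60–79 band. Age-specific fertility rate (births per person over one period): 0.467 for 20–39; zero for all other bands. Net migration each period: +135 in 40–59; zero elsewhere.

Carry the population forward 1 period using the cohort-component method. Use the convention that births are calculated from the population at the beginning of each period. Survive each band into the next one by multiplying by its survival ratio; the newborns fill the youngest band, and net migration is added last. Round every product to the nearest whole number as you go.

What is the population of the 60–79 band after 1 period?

After projecting period 1:
Births: 540 × 0.467 = 252
20–39: 640 × 0.969 = 620
40–59: 540 × 0.958 = 517
60–79: 1180 × 0.964 = 1138
Net migration: 40–59 + 135 → 652
Population now: 0–19=252, 20–39=620, 40–59=652, 60–79=1138

1138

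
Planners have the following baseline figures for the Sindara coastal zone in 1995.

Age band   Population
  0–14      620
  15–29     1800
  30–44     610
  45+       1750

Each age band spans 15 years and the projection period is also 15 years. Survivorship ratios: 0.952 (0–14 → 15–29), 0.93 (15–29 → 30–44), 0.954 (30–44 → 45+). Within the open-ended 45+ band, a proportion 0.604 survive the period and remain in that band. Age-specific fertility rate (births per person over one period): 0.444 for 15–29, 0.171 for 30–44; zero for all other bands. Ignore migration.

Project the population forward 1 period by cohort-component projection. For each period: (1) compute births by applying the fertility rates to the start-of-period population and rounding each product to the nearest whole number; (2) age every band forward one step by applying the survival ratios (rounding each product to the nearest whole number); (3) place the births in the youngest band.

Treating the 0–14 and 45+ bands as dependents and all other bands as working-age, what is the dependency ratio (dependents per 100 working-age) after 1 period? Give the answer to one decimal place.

After projecting period 1:
Births: 1800 × 0.444 = 799 ; 610 × 0.171 = 104 — total 903
15–29: 620 × 0.952 = 590
30–44: 1800 × 0.93 = 1674
45+: 610 × 0.954 + 1750 × 0.604 = 582 + 1057 = 1639
Population now: 0–14=903, 15–29=590, 30–44=1674, 45+=1639
Dependents (band 0–14 + band 45+) = 903 + 1639 = 2542; working-age = 2264; ratio = 2542/2264 × 100 = 112.3

112.3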